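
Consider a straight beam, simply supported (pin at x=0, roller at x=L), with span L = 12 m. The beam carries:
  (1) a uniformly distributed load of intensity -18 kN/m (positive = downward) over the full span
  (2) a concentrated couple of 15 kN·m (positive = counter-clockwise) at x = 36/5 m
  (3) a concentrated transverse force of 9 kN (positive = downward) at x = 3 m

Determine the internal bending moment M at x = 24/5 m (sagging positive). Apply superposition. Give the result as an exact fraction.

Load 1 — uniform load w=-18 kN/m over full span:
  M_1 = wx(L-x)/2 = (-18)·(24/5)·(12-(24/5))/2 = -7776/25 kN·m
Load 2 — applied couple M₀=15 kN·m at a=36/5 m (b=L-a=24/5):
  M_2 = M₀x/L  [x≤a] = 15·(24/5)/12 = 6 kN·m
Load 3 — point force P=9 kN at a=3 m (b=L-a=9):
  M_3 = Pa(L-x)/L  [x>a] = 9·3·(12-(24/5))/12 = 81/5 kN·m
Superposition: M = Σ M_i = -7221/25 kN·m ≈ -288.840000 kN·m

M(24/5) = -7221/25 kN·m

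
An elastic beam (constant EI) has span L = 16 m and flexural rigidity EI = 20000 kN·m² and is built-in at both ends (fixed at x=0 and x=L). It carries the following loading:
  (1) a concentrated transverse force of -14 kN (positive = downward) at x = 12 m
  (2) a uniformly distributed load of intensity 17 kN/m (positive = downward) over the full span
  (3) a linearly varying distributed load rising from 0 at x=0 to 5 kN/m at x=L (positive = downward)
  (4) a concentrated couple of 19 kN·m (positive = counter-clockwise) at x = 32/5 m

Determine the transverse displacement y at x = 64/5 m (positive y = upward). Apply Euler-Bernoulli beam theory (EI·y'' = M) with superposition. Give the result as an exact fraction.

y(64/5) = -24718/390625 m

Load 1 — point force P=-14 kN at a=12 m (b=L-a=4):
  y_1 = -Pa²(L-x)²(3bL-(3b+a)(L-x))/(6L³EI)  [x>a] = -(-14)·12²·(16-(64/5))²·(3·4·16-(3·4+12)·(16-(64/5)))/(6·16³·20000) = 378/78125 m
Load 2 — uniform load w=17 kN/m over full span:
  y_2 = -wx²(L-x)²/(24EI) = -17·(64/5)²·(16-(64/5))²/(24·20000) = -69632/1171875 m
Load 3 — triangular load w₀=5 kN/m (0→w₀ over full span):
  y_3 = -w₀x²(L-x)²(x+2L)/(120LEI) = -5·(64/5)²·(16-(64/5))²·((64/5)+2·16)/(120·16·20000) = -57344/5859375 m
Load 4 — applied couple M₀=19 kN·m at a=32/5 m (b=L-a=48/5):
  y_4 = (R_Ax³/6 - M_Ax²/2 - M₀(x-a)²/2)/EI  [x>a] with R_A=171/100, M_A=57/25 = ((171/100)·(64/5)³/6 - (57/25)·(64/5)²/2 - 19·((64/5)-(32/5))²/2)/20000 = 2128/1953125 m
Superposition: y = Σ y_i = -24718/390625 m ≈ -0.063278 m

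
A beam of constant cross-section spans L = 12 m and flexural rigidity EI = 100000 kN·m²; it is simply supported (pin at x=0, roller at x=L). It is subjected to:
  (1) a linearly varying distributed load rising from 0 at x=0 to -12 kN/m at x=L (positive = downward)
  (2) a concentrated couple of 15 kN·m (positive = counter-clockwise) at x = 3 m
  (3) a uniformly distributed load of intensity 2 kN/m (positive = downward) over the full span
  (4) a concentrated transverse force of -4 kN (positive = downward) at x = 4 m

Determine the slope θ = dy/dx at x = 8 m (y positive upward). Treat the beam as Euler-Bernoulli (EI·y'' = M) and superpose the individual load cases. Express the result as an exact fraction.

θ(8) = -56503/36000000 rad

Load 1 — triangular load w₀=-12 kN/m (0→w₀ over full span):
  θ_1 = -w₀(7L⁴-30L²x²+15x⁴)/(360LEI) = -(-12)·(7·12⁴-30·12²·8²+15·8⁴)/(360·12·100000) = -91/46875 rad
Load 2 — applied couple M₀=15 kN·m at a=3 m (b=L-a=9):
  θ_2 = (M₀x²/(2L)-M₀(x-a)+C₁)/EI  [x>a] with C₁=M₀(3b²-L²)/(6L)=165/8 = (15·8²/(2·12)-15·(8-3)+(165/8))/100000 = -23/160000 rad
Load 3 — uniform load w=2 kN/m over full span:
  θ_3 = -w(L³-6Lx²+4x³)/(24EI) = -2·(12³-6·12·8²+4·8³)/(24·100000) = 13/18750 rad
Load 4 — point force P=-4 kN at a=4 m (b=L-a=8):
  θ_4 = -Pa(2L²-6Lx+3x²+a²)/(6LEI)  [x>a] = -(-4)·4·(2·12²-6·12·8+3·8²+4²)/(6·12·100000) = -1/5625 rad
Superposition: θ = Σ θ_i = -56503/36000000 rad ≈ -0.001570 rad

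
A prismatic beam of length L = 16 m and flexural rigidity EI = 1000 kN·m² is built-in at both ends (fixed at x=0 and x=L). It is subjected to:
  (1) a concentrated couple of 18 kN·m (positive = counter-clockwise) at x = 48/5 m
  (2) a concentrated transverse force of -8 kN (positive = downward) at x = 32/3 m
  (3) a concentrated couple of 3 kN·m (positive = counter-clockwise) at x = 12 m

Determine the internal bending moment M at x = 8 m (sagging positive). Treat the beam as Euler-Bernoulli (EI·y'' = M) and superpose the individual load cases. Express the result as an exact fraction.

Load 1 — applied couple M₀=18 kN·m at a=48/5 m (b=L-a=32/5):
  M_1 = R_Ax - M_A  [x≤a] with R_A=81/50, M_A=144/25 = (81/50)·8 - (144/25) = 36/5 kN·m
Load 2 — point force P=-8 kN at a=32/3 m (b=L-a=16/3):
  M_2 = Pb²(3a+b)x/L³ - Pab²/L²  [x≤a] = (-8)·(16/3)²·(3·(32/3)+(16/3))·8/16³ - (-8)·(32/3)·(16/3)²/16² = -64/9 kN·m
Load 3 — applied couple M₀=3 kN·m at a=12 m (b=L-a=4):
  M_3 = R_Ax - M_A  [x≤a] with R_A=27/128, M_A=15/16 = (27/128)·8 - (15/16) = 3/4 kN·m
Superposition: M = Σ M_i = 151/180 kN·m ≈ 0.838889 kN·m

M(8) = 151/180 kN·m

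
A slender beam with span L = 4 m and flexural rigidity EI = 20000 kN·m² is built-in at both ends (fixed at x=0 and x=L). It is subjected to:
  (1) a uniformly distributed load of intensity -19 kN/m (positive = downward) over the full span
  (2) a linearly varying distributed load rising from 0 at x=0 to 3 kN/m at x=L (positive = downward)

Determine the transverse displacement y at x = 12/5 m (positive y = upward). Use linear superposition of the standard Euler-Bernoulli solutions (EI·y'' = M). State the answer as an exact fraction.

Load 1 — uniform load w=-19 kN/m over full span:
  y_1 = -wx²(L-x)²/(24EI) = -(-19)·(12/5)²·(4-(12/5))²/(24·20000) = 228/390625 m
Load 2 — triangular load w₀=3 kN/m (0→w₀ over full span):
  y_2 = -w₀x²(L-x)²(x+2L)/(120LEI) = -3·(12/5)²·(4-(12/5))²·((12/5)+2·4)/(120·4·20000) = -468/9765625 m
Superposition: y = Σ y_i = 5232/9765625 m ≈ 0.000536 m

y(12/5) = 5232/9765625 m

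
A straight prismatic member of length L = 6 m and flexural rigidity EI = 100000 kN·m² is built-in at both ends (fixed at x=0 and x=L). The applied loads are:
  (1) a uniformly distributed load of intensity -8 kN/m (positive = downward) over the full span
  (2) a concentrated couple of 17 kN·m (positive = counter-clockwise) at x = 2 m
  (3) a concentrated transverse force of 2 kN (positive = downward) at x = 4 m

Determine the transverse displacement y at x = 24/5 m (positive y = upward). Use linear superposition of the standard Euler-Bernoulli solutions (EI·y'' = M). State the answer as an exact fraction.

y(24/5) = 12373/93750000 m

Load 1 — uniform load w=-8 kN/m over full span:
  y_1 = -wx²(L-x)²/(24EI) = -(-8)·(24/5)²·(6-(24/5))²/(24·100000) = 216/1953125 m
Load 2 — applied couple M₀=17 kN·m at a=2 m (b=L-a=4):
  y_2 = (R_Ax³/6 - M_Ax²/2 - M₀(x-a)²/2)/EI  [x>a] with R_A=34/9, M_A=0 = ((34/9)·(24/5)³/6 - 0·(24/5)²/2 - 17·((24/5)-2)²/2)/100000 = 187/6250000 m
Load 3 — point force P=2 kN at a=4 m (b=L-a=2):
  y_3 = -Pa²(L-x)²(3bL-(3b+a)(L-x))/(6L³EI)  [x>a] = -2·4²·(6-(24/5))²·(3·2·6-(3·2+4)·(6-(24/5)))/(6·6³·100000) = -2/234375 m
Superposition: y = Σ y_i = 12373/93750000 m ≈ 0.000132 m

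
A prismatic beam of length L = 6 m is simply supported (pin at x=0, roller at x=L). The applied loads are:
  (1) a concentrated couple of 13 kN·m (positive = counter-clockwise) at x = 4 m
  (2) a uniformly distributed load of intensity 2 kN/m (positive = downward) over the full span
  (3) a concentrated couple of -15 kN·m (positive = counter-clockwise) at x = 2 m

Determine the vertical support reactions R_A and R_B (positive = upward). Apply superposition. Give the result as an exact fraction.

R_A = 17/3 kN, R_B = 19/3 kN

Load 1 — applied couple M₀=13 kN·m at a=4 m (b=L-a=2):
  R_A = M₀/L = 13/6 kN
  R_B = -M₀/L = -13/6 kN
Load 2 — uniform load w=2 kN/m over full span:
  R_A = wL/2 = 2·6/2 = 6 kN
  R_B = wL/2 = 2·6/2 = 6 kN
Load 3 — applied couple M₀=-15 kN·m at a=2 m (b=L-a=4):
  R_A = M₀/L = (-15)/6 = -5/2 kN
  R_B = -M₀/L = -(-15)/6 = 5/2 kN
Superposition: R_A = 17/3 kN, R_B = 19/3 kN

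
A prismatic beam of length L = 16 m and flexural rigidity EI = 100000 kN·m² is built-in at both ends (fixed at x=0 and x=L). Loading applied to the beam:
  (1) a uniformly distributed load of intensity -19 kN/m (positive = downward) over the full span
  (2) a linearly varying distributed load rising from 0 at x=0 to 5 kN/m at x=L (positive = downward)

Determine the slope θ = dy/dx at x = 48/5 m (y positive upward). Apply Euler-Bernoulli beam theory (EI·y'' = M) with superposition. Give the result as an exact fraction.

Load 1 — uniform load w=-19 kN/m over full span:
  θ_1 = -wx(L-x)(L-2x)/(12EI) = -(-19)·(48/5)·(16-(48/5))·(16-2·(48/5))/(12·100000) = -1216/390625 rad
Load 2 — triangular load w₀=5 kN/m (0→w₀ over full span):
  θ_2 = -w₀(2x(L-x)(L-2x)(x+2L)+x²(L-x)²)/(120LEI) = -5·(2·(48/5)·(16-(48/5))·(16-2·(48/5))·((48/5)+2·16)+(48/5)²·(16-(48/5))²)/(120·16·100000) = 128/390625 rad
Superposition: θ = Σ θ_i = -1088/390625 rad ≈ -0.002785 rad

θ(48/5) = -1088/390625 rad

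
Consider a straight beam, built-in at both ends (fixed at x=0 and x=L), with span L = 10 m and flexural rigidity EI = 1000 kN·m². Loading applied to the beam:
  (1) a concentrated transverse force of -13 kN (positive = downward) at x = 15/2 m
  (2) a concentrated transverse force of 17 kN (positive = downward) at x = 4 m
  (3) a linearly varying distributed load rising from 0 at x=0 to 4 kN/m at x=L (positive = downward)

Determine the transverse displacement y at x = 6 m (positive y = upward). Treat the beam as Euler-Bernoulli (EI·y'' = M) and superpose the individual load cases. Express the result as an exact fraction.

y(6) = -480529/6000000 m

Load 1 — point force P=-13 kN at a=15/2 m (b=L-a=5/2):
  y_1 = -Pb²x²(3aL-(3a+b)x)/(6L³EI)  [x≤a] = -(-13)·(5/2)²·6²·(3·(15/2)·10-(3·(15/2)+(5/2))·6)/(6·10³·1000) = 117/3200 m
Load 2 — point force P=17 kN at a=4 m (b=L-a=6):
  y_2 = -Pa²(L-x)²(3bL-(3b+a)(L-x))/(6L³EI)  [x>a] = -17·4²·(10-6)²·(3·6·10-(3·6+4)·(10-6))/(6·10³·1000) = -3128/46875 m
Load 3 — triangular load w₀=4 kN/m (0→w₀ over full span):
  y_3 = -w₀x²(L-x)²(x+2L)/(120LEI) = -4·6²·(10-6)²·(6+2·10)/(120·10·1000) = -156/3125 m
Superposition: y = Σ y_i = -480529/6000000 m ≈ -0.080088 m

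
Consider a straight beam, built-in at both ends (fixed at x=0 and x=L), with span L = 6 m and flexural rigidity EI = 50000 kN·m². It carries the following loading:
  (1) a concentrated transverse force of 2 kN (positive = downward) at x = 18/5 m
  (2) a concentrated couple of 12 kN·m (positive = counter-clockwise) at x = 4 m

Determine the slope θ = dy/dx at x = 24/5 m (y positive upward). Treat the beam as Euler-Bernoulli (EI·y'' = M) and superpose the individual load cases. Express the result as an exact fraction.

Load 1 — point force P=2 kN at a=18/5 m (b=L-a=12/5):
  θ_1 = Pa²(L-x)(2bL-(3b+a)(L-x))/(2L³EI)  [x>a] = 2·(18/5)²·(6-(24/5))·(2·(12/5)·6-(3·(12/5)+(18/5))·(6-(24/5)))/(2·6³·50000) = 891/39062500 rad
Load 2 — applied couple M₀=12 kN·m at a=4 m (b=L-a=2):
  θ_2 = (R_Ax²/2 - M_Ax - M₀(x-a))/EI  [x>a] with R_A=8/3, M_A=4 = ((8/3)·(24/5)²/2 - 4·(24/5) - 12·((24/5)-4))/50000 = 3/78125 rad
Superposition: θ = Σ θ_i = 2391/39062500 rad ≈ 0.000061 rad

θ(24/5) = 2391/39062500 rad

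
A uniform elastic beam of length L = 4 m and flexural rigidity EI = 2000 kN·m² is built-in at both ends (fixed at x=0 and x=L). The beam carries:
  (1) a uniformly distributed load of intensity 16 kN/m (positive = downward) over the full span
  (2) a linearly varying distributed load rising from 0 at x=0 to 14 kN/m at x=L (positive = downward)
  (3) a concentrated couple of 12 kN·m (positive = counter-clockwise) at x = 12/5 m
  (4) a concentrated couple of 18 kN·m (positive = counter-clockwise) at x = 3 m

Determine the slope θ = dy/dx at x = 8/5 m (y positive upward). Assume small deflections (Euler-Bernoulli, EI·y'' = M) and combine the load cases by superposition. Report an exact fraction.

θ(8/5) = -5863/1250000 rad

Load 1 — uniform load w=16 kN/m over full span:
  θ_1 = -wx(L-x)(L-2x)/(12EI) = -16·(8/5)·(4-(8/5))·(4-2·(8/5))/(12·2000) = -32/15625 rad
Load 2 — triangular load w₀=14 kN/m (0→w₀ over full span):
  θ_2 = -w₀(2x(L-x)(L-2x)(x+2L)+x²(L-x)²)/(120LEI) = -14·(2·(8/5)·(4-(8/5))·(4-2·(8/5))·((8/5)+2·4)+(8/5)²·(4-(8/5))²)/(120·4·2000) = -84/78125 rad
Load 3 — applied couple M₀=12 kN·m at a=12/5 m (b=L-a=8/5):
  θ_3 = (R_Ax²/2 - M_Ax)/EI  [x≤a] with R_A=108/25, M_A=96/25 = ((108/25)·(8/5)²/2 - (96/25)·(8/5))/2000 = -24/78125 rad
Load 4 — applied couple M₀=18 kN·m at a=3 m (b=L-a=1):
  θ_4 = (R_Ax²/2 - M_Ax)/EI  [x≤a] with R_A=81/16, M_A=45/8 = ((81/16)·(8/5)²/2 - (45/8)·(8/5))/2000 = -63/50000 rad
Superposition: θ = Σ θ_i = -5863/1250000 rad ≈ -0.004690 rad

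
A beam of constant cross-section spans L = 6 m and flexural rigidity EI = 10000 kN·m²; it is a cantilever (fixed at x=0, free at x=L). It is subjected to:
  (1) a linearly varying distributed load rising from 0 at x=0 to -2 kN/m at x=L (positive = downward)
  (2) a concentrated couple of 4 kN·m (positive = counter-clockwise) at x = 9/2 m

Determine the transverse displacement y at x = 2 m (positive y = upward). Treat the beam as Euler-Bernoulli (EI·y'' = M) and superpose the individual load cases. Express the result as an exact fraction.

Load 1 — triangular load w₀=-2 kN/m (0→w₀ over full span):
  y_1 = (w₀Lx³/12-w₀L²x²/6-w₀x⁵/(120L))/EI = ((-2)·6·2³/12-(-2)·6²·2²/6-(-2)·2⁵/(120·6))/10000 = 451/112500 m
Load 2 — applied couple M₀=4 kN·m at a=9/2 m (b=L-a=3/2):
  y_2 = M₀x²/(2EI)  [x≤a] = 4·2²/(2·10000) = 1/1250 m
Superposition: y = Σ y_i = 541/112500 m ≈ 0.004809 m

y(2) = 541/112500 m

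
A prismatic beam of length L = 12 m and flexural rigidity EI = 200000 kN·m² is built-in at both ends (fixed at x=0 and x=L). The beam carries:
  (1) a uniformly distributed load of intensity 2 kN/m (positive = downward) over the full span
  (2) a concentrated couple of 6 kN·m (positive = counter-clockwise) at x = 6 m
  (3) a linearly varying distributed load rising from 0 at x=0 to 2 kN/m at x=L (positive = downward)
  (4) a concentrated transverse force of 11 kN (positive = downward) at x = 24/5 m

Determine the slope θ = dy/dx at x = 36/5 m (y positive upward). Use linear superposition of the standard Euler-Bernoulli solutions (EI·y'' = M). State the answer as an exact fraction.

θ(36/5) = 28917/156250000 rad

Load 1 — uniform load w=2 kN/m over full span:
  θ_1 = -wx(L-x)(L-2x)/(12EI) = -2·(36/5)·(12-(36/5))·(12-2·(36/5))/(12·200000) = 27/390625 rad
Load 2 — applied couple M₀=6 kN·m at a=6 m (b=L-a=6):
  θ_2 = (R_Ax²/2 - M_Ax - M₀(x-a))/EI  [x>a] with R_A=3/4, M_A=3/2 = ((3/4)·(36/5)²/2 - (3/2)·(36/5) - 6·((36/5)-6))/200000 = 9/1250000 rad
Load 3 — triangular load w₀=2 kN/m (0→w₀ over full span):
  θ_3 = -w₀(2x(L-x)(L-2x)(x+2L)+x²(L-x)²)/(120LEI) = -2·(2·(36/5)·(12-(36/5))·(12-2·(36/5))·((36/5)+2·12)+(36/5)²·(12-(36/5))²)/(120·12·200000) = 54/1953125 rad
Load 4 — point force P=11 kN at a=24/5 m (b=L-a=36/5):
  θ_4 = Pa²(L-x)(2bL-(3b+a)(L-x))/(2L³EI)  [x>a] = 11·(24/5)²·(12-(36/5))·(2·(36/5)·12-(3·(36/5)+(24/5))·(12-(36/5)))/(2·12³·200000) = 792/9765625 rad
Superposition: θ = Σ θ_i = 28917/156250000 rad ≈ 0.000185 rad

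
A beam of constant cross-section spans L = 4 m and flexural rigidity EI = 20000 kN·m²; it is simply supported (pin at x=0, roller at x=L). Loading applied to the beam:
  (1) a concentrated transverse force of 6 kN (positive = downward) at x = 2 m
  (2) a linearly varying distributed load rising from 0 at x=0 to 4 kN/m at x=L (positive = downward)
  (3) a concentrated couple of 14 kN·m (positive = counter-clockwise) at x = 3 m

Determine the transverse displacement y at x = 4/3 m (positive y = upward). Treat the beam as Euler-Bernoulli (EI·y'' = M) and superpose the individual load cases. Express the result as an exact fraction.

y(4/3) = -15427/14580000 m

Load 1 — point force P=6 kN at a=2 m (b=L-a=2):
  y_1 = -Pbx(L²-b²-x²)/(6LEI)  [x≤a] = -6·2·(4/3)·(4²-2²-(4/3)²)/(6·4·20000) = -23/67500 m
Load 2 — triangular load w₀=4 kN/m (0→w₀ over full span):
  y_2 = -w₀x(7L⁴-10L²x²+3x⁴)/(360LEI) = -4·(4/3)·(7·4⁴-10·4²·(4/3)²+3·(4/3)⁴)/(360·4·20000) = -128/455625 m
Load 3 — applied couple M₀=14 kN·m at a=3 m (b=L-a=1):
  y_3 = (M₀x³/(6L)+C₁x)/EI  [x≤a] with C₁=M₀(3b²-L²)/(6L)=-91/12 = (14·(4/3)³/(6·4)+(-91/12)·(4/3))/20000 = -707/1620000 m
Superposition: y = Σ y_i = -15427/14580000 m ≈ -0.001058 m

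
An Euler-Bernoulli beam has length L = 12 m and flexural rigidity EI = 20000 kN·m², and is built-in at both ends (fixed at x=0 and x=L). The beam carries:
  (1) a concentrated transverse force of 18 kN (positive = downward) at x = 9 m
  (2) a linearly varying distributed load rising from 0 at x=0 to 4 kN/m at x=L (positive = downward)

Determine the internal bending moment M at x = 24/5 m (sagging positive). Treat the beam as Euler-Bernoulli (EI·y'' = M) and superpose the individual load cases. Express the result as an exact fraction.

Load 1 — point force P=18 kN at a=9 m (b=L-a=3):
  M_1 = Pb²(3a+b)x/L³ - Pab²/L²  [x≤a] = 18·3²·(3·9+3)·(24/5)/12³ - 18·9·3²/12² = 27/8 kN·m
Load 2 — triangular load w₀=4 kN/m (0→w₀ over full span):
  M_2 = 3w₀Lx/20 - w₀L²/30 - w₀x³/(6L) = 3·4·12·(24/5)/20 - 4·12²/30 - 4·(24/5)³/(6·12) = 1152/125 kN·m
Superposition: M = Σ M_i = 12591/1000 kN·m ≈ 12.591000 kN·m

M(24/5) = 12591/1000 kN·m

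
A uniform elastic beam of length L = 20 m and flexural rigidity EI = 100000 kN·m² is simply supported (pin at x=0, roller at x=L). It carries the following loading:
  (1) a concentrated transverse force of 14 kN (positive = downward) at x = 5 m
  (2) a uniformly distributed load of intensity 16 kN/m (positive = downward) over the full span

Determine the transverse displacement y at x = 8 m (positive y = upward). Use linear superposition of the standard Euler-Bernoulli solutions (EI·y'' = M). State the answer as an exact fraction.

Load 1 — point force P=14 kN at a=5 m (b=L-a=15):
  y_1 = -Pa(L-x)(2Lx-a²-x²)/(6LEI)  [x>a] = -14·5·(20-8)·(2·20·8-5²-8²)/(6·20·100000) = -1617/100000 m
Load 2 — uniform load w=16 kN/m over full span:
  y_2 = -wx(L³-2Lx²+x³)/(24EI) = -16·8·(20³-2·20·8²+8³)/(24·100000) = -992/3125 m
Superposition: y = Σ y_i = -33361/100000 m ≈ -0.333610 m

y(8) = -33361/100000 m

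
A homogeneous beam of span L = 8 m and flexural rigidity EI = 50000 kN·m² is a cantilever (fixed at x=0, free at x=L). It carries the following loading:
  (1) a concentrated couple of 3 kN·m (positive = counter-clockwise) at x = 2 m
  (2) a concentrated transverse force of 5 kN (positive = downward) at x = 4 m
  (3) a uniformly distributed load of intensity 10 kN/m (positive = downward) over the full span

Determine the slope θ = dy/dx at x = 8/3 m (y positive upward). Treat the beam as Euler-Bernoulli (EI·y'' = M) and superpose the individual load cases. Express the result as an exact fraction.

Load 1 — applied couple M₀=3 kN·m at a=2 m (b=L-a=6):
  θ_1 = M₀a/EI  [x>a] = 3·2/50000 = 3/25000 rad
Load 2 — point force P=5 kN at a=4 m (b=L-a=4):
  θ_2 = -Px(2a-x)/(2EI)  [x≤a] = -5·(8/3)·(2·4-(8/3))/(2·50000) = -4/5625 rad
Load 3 — uniform load w=10 kN/m over full span:
  θ_3 = -wx(x²-3Lx+3L²)/(6EI) = -10·(8/3)·((8/3)²-3·8·(8/3)+3·8²)/(6·50000) = -608/50625 rad
Superposition: θ = Σ θ_i = -25517/2025000 rad ≈ -0.012601 rad

θ(8/3) = -25517/2025000 rad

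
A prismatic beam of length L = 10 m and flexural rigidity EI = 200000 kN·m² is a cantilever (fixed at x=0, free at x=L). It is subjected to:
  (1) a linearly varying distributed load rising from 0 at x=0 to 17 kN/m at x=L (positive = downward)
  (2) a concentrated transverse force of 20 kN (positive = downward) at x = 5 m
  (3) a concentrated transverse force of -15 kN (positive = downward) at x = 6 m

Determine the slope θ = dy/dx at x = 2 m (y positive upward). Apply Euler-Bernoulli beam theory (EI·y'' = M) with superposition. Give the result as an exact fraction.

Load 1 — triangular load w₀=17 kN/m (0→w₀ over full span):
  θ_1 = (w₀Lx²/4-w₀L²x/3-w₀x⁴/(24L))/EI = (17·10·2²/4-17·10²·2/3-17·2⁴/(24·10))/200000 = -14467/3000000 rad
Load 2 — point force P=20 kN at a=5 m (b=L-a=5):
  θ_2 = -Px(2a-x)/(2EI)  [x≤a] = -20·2·(2·5-2)/(2·200000) = -1/1250 rad
Load 3 — point force P=-15 kN at a=6 m (b=L-a=4):
  θ_3 = -Px(2a-x)/(2EI)  [x≤a] = -(-15)·2·(2·6-2)/(2·200000) = 3/4000 rad
Superposition: θ = Σ θ_i = -14617/3000000 rad ≈ -0.004872 rad

θ(2) = -14617/3000000 rad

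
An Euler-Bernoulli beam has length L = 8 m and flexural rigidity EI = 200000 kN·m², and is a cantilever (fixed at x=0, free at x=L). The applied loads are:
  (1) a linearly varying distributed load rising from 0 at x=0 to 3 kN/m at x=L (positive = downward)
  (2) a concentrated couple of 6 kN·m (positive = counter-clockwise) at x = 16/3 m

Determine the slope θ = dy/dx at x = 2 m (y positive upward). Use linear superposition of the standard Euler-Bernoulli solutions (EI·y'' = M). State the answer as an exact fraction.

θ(2) = -369/800000 rad

Load 1 — triangular load w₀=3 kN/m (0→w₀ over full span):
  θ_1 = (w₀Lx²/4-w₀L²x/3-w₀x⁴/(24L))/EI = (3·8·2²/4-3·8²·2/3-3·2⁴/(24·8))/200000 = -417/800000 rad
Load 2 — applied couple M₀=6 kN·m at a=16/3 m (b=L-a=8/3):
  θ_2 = M₀x/EI  [x≤a] = 6·2/200000 = 3/50000 rad
Superposition: θ = Σ θ_i = -369/800000 rad ≈ -0.000461 rad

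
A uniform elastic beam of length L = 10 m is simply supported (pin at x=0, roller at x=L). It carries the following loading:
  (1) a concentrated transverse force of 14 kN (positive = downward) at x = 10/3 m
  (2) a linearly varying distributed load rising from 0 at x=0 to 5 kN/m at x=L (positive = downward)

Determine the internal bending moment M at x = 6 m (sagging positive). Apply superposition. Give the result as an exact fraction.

Load 1 — point force P=14 kN at a=10/3 m (b=L-a=20/3):
  M_1 = Pa(L-x)/L  [x>a] = 14·(10/3)·(10-6)/10 = 56/3 kN·m
Load 2 — triangular load w₀=5 kN/m (0→w₀ over full span):
  M_2 = w₀Lx/6 - w₀x³/(6L) = 5·10·6/6 - 5·6³/(6·10) = 32 kN·m
Superposition: M = Σ M_i = 152/3 kN·m ≈ 50.666667 kN·m

M(6) = 152/3 kN·m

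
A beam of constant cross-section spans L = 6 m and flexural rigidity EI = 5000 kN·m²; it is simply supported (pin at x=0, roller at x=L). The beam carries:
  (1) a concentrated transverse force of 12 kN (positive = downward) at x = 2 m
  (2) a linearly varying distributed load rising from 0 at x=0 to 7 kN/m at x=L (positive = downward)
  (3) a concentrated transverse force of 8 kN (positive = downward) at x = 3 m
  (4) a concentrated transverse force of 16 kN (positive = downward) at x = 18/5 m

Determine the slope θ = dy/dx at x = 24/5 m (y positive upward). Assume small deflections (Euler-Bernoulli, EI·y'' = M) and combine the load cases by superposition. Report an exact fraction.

θ(24/5) = 166801/9375000 rad

Load 1 — point force P=12 kN at a=2 m (b=L-a=4):
  θ_1 = -Pa(2L²-6Lx+3x²+a²)/(6LEI)  [x>a] = -12·2·(2·6²-6·6·(24/5)+3·(24/5)²+2²)/(6·6·5000) = 173/46875 rad
Load 2 — triangular load w₀=7 kN/m (0→w₀ over full span):
  θ_2 = -w₀(7L⁴-30L²x²+15x⁴)/(360LEI) = -7·(7·6⁴-30·6²·(24/5)²+15·(24/5)⁴)/(360·6·5000) = 15897/3125000 rad
Load 3 — point force P=8 kN at a=3 m (b=L-a=3):
  θ_3 = -Pa(2L²-6Lx+3x²+a²)/(6LEI)  [x>a] = -8·3·(2·6²-6·6·(24/5)+3·(24/5)²+3²)/(6·6·5000) = 189/62500 rad
Load 4 — point force P=16 kN at a=18/5 m (b=L-a=12/5):
  θ_4 = -Pa(2L²-6Lx+3x²+a²)/(6LEI)  [x>a] = -16·(18/5)·(2·6²-6·6·(24/5)+3·(24/5)²+(18/5)²)/(6·6·5000) = 468/78125 rad
Superposition: θ = Σ θ_i = 166801/9375000 rad ≈ 0.017792 rad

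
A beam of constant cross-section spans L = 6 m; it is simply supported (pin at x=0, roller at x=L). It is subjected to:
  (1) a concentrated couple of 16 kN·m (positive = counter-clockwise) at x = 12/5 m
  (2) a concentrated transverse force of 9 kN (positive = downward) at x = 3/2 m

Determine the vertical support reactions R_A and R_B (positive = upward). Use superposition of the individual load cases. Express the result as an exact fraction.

R_A = 113/12 kN, R_B = -5/12 kN

Load 1 — applied couple M₀=16 kN·m at a=12/5 m (b=L-a=18/5):
  R_A = M₀/L = 16/6 = 8/3 kN
  R_B = -M₀/L = -16/6 = -8/3 kN
Load 2 — point force P=9 kN at a=3/2 m (b=L-a=9/2):
  R_A = Pb/L = 9·(9/2)/6 = 27/4 kN
  R_B = Pa/L = 9·(3/2)/6 = 9/4 kN
Superposition: R_A = 113/12 kN, R_B = -5/12 kN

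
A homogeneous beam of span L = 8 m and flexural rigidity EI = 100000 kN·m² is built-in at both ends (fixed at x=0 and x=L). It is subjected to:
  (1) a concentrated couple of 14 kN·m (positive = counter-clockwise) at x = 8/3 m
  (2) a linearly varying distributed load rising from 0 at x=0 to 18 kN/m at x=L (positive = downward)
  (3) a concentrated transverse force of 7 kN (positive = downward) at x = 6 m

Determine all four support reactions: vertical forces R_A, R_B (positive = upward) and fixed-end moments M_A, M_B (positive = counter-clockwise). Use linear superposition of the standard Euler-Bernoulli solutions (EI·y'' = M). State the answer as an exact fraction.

R_A = 12013/480 kN, M_A = 1641/40 kN·m, R_B = 25907/480 kN, M_B = -7297/120 kN·m

Load 1 — applied couple M₀=14 kN·m at a=8/3 m (b=L-a=16/3):
  R_A = 6M₀ab/L³ = 6·14·(8/3)·(16/3)/8³ = 7/3 kN
  M_A = M₀b(2a-b)/L² = 14·(16/3)·(2·(8/3)-(16/3))/8² = 0 kN·m
  R_B = -6M₀ab/L³ = -6·14·(8/3)·(16/3)/8³ = -7/3 kN
  M_B = M₀a(2b-a)/L² = 14·(8/3)·(2·(16/3)-(8/3))/8² = 14/3 kN·m
Load 2 — triangular load w₀=18 kN/m (0→w₀ over full span):
  R_A = 3w₀L/20 = 3·18·8/20 = 108/5 kN
  M_A = w₀L²/30 = 18·8²/30 = 192/5 kN·m
  R_B = 7w₀L/20 = 7·18·8/20 = 252/5 kN
  M_B = -w₀L²/20 = -18·8²/20 = -288/5 kN·m
Load 3 — point force P=7 kN at a=6 m (b=L-a=2):
  R_A = Pb²(3a+b)/L³ = 7·2²·(3·6+2)/8³ = 35/32 kN
  M_A = Pab²/L² = 7·6·2²/8² = 21/8 kN·m
  R_B = Pa²(a+3b)/L³ = 7·6²·(6+3·2)/8³ = 189/32 kN
  M_B = -Pa²b/L² = -7·6²·2/8² = -63/8 kN·m
Superposition: R_A = 12013/480 kN, M_A = 1641/40 kN·m, R_B = 25907/480 kN, M_B = -7297/120 kN·m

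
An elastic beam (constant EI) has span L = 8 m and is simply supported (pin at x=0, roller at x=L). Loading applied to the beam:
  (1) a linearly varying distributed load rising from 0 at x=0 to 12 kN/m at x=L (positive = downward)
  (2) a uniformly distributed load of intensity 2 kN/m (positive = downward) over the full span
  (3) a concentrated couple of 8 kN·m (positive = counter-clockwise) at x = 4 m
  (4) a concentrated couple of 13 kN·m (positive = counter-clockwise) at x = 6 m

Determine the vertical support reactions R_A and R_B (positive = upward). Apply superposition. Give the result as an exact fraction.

R_A = 213/8 kN, R_B = 299/8 kN

Load 1 — triangular load w₀=12 kN/m (0→w₀ over full span):
  R_A = w₀L/6 = 12·8/6 = 16 kN
  R_B = w₀L/3 = 12·8/3 = 32 kN
Load 2 — uniform load w=2 kN/m over full span:
  R_A = wL/2 = 2·8/2 = 8 kN
  R_B = wL/2 = 2·8/2 = 8 kN
Load 3 — applied couple M₀=8 kN·m at a=4 m (b=L-a=4):
  R_A = M₀/L = 8/8 = 1 kN
  R_B = -M₀/L = -8/8 = -1 kN
Load 4 — applied couple M₀=13 kN·m at a=6 m (b=L-a=2):
  R_A = M₀/L = 13/8 kN
  R_B = -M₀/L = -13/8 kN
Superposition: R_A = 213/8 kN, R_B = 299/8 kN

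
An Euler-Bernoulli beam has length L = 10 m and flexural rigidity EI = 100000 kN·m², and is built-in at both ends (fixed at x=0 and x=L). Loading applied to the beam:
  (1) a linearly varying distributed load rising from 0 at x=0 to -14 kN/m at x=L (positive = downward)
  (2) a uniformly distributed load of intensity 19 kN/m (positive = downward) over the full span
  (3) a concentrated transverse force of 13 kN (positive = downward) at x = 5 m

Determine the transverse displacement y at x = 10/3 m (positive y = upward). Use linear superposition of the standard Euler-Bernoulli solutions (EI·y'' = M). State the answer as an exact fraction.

y(10/3) = -3577/1166400 m

Load 1 — triangular load w₀=-14 kN/m (0→w₀ over full span):
  y_1 = -w₀x²(L-x)²(x+2L)/(120LEI) = -(-14)·(10/3)²·(10-(10/3))²·((10/3)+2·10)/(120·10·100000) = 49/36450 m
Load 2 — uniform load w=19 kN/m over full span:
  y_2 = -wx²(L-x)²/(24EI) = -19·(10/3)²·(10-(10/3))²/(24·100000) = -19/4860 m
Load 3 — point force P=13 kN at a=5 m (b=L-a=5):
  y_3 = -Pb²x²(3aL-(3a+b)x)/(6L³EI)  [x≤a] = -13·5²·(10/3)²·(3·5·10-(3·5+5)·(10/3))/(6·10³·100000) = -13/25920 m
Superposition: y = Σ y_i = -3577/1166400 m ≈ -0.003067 m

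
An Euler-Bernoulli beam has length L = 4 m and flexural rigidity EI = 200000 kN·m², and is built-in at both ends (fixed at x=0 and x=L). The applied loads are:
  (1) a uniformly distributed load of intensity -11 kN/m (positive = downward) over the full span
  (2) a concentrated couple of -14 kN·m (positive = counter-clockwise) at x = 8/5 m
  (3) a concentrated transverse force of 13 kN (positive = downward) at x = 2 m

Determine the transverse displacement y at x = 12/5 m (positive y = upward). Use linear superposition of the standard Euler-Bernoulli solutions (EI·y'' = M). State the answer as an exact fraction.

Load 1 — uniform load w=-11 kN/m over full span:
  y_1 = -wx²(L-x)²/(24EI) = -(-11)·(12/5)²·(4-(12/5))²/(24·200000) = 66/1953125 m
Load 2 — applied couple M₀=-14 kN·m at a=8/5 m (b=L-a=12/5):
  y_2 = (R_Ax³/6 - M_Ax²/2 - M₀(x-a)²/2)/EI  [x>a] with R_A=-126/25, M_A=-42/25 = ((-126/25)·(12/5)³/6 - (-42/25)·(12/5)²/2 - (-14)·((12/5)-(8/5))²/2)/200000 = -112/9765625 m
Load 3 — point force P=13 kN at a=2 m (b=L-a=2):
  y_3 = -Pa²(L-x)²(3bL-(3b+a)(L-x))/(6L³EI)  [x>a] = -13·2²·(4-(12/5))²·(3·2·4-(3·2+2)·(4-(12/5)))/(6·4³·200000) = -91/4687500 m
Superposition: y = Σ y_i = 341/117187500 m ≈ 0.000003 m

y(12/5) = 341/117187500 m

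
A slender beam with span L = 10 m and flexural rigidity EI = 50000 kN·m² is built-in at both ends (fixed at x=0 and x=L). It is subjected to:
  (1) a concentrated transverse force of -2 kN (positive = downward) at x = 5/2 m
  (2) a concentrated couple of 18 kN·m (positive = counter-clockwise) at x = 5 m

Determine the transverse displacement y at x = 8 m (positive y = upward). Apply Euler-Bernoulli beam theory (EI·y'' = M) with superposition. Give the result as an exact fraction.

Load 1 — point force P=-2 kN at a=5/2 m (b=L-a=15/2):
  y_1 = -Pa²(L-x)²(3bL-(3b+a)(L-x))/(6L³EI)  [x>a] = -(-2)·(5/2)²·(10-8)²·(3·(15/2)·10-(3·(15/2)+(5/2))·(10-8))/(6·10³·50000) = 7/240000 m
Load 2 — applied couple M₀=18 kN·m at a=5 m (b=L-a=5):
  y_2 = (R_Ax³/6 - M_Ax²/2 - M₀(x-a)²/2)/EI  [x>a] with R_A=27/10, M_A=9/2 = ((27/10)·8³/6 - (9/2)·8²/2 - 18·(8-5)²/2)/50000 = 27/250000 m
Superposition: y = Σ y_i = 823/6000000 m ≈ 0.000137 m

y(8) = 823/6000000 m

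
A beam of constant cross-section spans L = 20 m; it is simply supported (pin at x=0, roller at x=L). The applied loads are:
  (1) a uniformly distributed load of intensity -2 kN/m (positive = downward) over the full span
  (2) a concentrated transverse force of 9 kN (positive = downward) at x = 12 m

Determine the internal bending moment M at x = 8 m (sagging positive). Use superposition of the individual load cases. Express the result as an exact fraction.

M(8) = -336/5 kN·m

Load 1 — uniform load w=-2 kN/m over full span:
  M_1 = wx(L-x)/2 = (-2)·8·(20-8)/2 = -96 kN·m
Load 2 — point force P=9 kN at a=12 m (b=L-a=8):
  M_2 = Pbx/L  [x≤a] = 9·8·8/20 = 144/5 kN·m
Superposition: M = Σ M_i = -336/5 kN·m ≈ -67.200000 kN·m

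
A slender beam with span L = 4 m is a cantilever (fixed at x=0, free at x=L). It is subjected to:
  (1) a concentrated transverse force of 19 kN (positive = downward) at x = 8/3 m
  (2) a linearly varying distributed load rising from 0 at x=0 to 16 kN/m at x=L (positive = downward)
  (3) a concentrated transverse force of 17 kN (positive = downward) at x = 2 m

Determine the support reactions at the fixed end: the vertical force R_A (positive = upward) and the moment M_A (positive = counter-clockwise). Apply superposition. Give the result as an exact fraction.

Load 1 — point force P=19 kN at a=8/3 m (b=L-a=4/3):
  R_A = P = 19 kN
  M_A = Pa = 19·(8/3) = 152/3 kN·m
Load 2 — triangular load w₀=16 kN/m (0→w₀ over full span):
  R_A = w₀L/2 = 16·4/2 = 32 kN
  M_A = w₀L²/3 = 16·4²/3 = 256/3 kN·m
Load 3 — point force P=17 kN at a=2 m (b=L-a=2):
  R_A = P = 17 kN
  M_A = Pa = 17·2 = 34 kN·m
Superposition: R_A = 68 kN, M_A = 170 kN·m

R_A = 68 kN, M_A = 170 kN·m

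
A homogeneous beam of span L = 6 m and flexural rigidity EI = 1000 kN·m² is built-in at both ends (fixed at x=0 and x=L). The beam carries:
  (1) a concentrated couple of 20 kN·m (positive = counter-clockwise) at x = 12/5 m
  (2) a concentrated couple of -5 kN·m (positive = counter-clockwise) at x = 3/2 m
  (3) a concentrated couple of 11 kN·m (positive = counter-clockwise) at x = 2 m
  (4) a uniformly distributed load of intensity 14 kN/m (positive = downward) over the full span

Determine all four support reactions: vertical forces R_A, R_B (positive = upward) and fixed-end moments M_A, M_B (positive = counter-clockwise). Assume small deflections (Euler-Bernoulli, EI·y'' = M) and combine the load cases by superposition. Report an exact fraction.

R_A = 34781/720 kN, M_A = 3627/80 kN·m, R_B = 25699/720 kN, M_B = -8039/240 kN·m

Load 1 — applied couple M₀=20 kN·m at a=12/5 m (b=L-a=18/5):
  R_A = 6M₀ab/L³ = 6·20·(12/5)·(18/5)/6³ = 24/5 kN
  M_A = M₀b(2a-b)/L² = 20·(18/5)·(2·(12/5)-(18/5))/6² = 12/5 kN·m
  R_B = -6M₀ab/L³ = -6·20·(12/5)·(18/5)/6³ = -24/5 kN
  M_B = M₀a(2b-a)/L² = 20·(12/5)·(2·(18/5)-(12/5))/6² = 32/5 kN·m
Load 2 — applied couple M₀=-5 kN·m at a=3/2 m (b=L-a=9/2):
  R_A = 6M₀ab/L³ = 6·(-5)·(3/2)·(9/2)/6³ = -15/16 kN
  M_A = M₀b(2a-b)/L² = (-5)·(9/2)·(2·(3/2)-(9/2))/6² = 15/16 kN·m
  R_B = -6M₀ab/L³ = -6·(-5)·(3/2)·(9/2)/6³ = 15/16 kN
  M_B = M₀a(2b-a)/L² = (-5)·(3/2)·(2·(9/2)-(3/2))/6² = -25/16 kN·m
Load 3 — applied couple M₀=11 kN·m at a=2 m (b=L-a=4):
  R_A = 6M₀ab/L³ = 6·11·2·4/6³ = 22/9 kN
  M_A = M₀b(2a-b)/L² = 11·4·(2·2-4)/6² = 0 kN·m
  R_B = -6M₀ab/L³ = -6·11·2·4/6³ = -22/9 kN
  M_B = M₀a(2b-a)/L² = 11·2·(2·4-2)/6² = 11/3 kN·m
Load 4 — uniform load w=14 kN/m over full span:
  R_A = wL/2 = 14·6/2 = 42 kN
  M_A = wL²/12 = 14·6²/12 = 42 kN·m
  R_B = wL/2 = 14·6/2 = 42 kN
  M_B = -wL²/12 = -14·6²/12 = -42 kN·m
Superposition: R_A = 34781/720 kN, M_A = 3627/80 kN·m, R_B = 25699/720 kN, M_B = -8039/240 kN·m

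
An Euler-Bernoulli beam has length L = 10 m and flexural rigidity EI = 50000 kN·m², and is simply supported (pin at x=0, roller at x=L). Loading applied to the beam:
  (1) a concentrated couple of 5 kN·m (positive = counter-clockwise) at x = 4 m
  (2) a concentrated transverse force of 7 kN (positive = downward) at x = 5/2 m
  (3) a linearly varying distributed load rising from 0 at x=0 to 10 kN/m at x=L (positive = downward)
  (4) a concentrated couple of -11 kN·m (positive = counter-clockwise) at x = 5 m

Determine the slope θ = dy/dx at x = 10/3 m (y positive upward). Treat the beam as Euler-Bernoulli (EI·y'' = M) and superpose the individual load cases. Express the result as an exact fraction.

θ(10/3) = -906871/388800000 rad

Load 1 — applied couple M₀=5 kN·m at a=4 m (b=L-a=6):
  θ_1 = (M₀x²/(2L)+C₁)/EI  [x≤a] with C₁=M₀(3b²-L²)/(6L)=2/3 = (5·(10/3)²/(2·10)+(2/3))/50000 = 31/450000 rad
Load 2 — point force P=7 kN at a=5/2 m (b=L-a=15/2):
  θ_2 = -Pa(2L²-6Lx+3x²+a²)/(6LEI)  [x>a] = -7·(5/2)·(2·10²-6·10·(10/3)+3·(10/3)²+(5/2)²)/(6·10·50000) = -133/576000 rad
Load 3 — triangular load w₀=10 kN/m (0→w₀ over full span):
  θ_3 = -w₀(7L⁴-30L²x²+15x⁴)/(360LEI) = -10·(7·10⁴-30·10²·(10/3)²+15·(10/3)⁴)/(360·10·50000) = -13/6075 rad
Load 4 — applied couple M₀=-11 kN·m at a=5 m (b=L-a=5):
  θ_4 = (M₀x²/(2L)+C₁)/EI  [x≤a] with C₁=M₀(3b²-L²)/(6L)=55/12 = ((-11)·(10/3)²/(2·10)+(55/12))/50000 = -11/360000 rad
Superposition: θ = Σ θ_i = -906871/388800000 rad ≈ -0.002332 rad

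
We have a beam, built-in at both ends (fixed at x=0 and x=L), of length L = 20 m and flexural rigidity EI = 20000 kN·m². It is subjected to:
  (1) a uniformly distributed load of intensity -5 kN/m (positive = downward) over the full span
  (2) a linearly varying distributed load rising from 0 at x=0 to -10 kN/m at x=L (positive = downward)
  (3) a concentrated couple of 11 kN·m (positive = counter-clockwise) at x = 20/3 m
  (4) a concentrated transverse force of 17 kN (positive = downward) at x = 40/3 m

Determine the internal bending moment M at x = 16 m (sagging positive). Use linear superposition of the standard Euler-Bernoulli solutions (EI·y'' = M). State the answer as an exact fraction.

M(16) = 31/15 kN·m

Load 1 — uniform load w=-5 kN/m over full span:
  M_1 = wLx/2 - wL²/12 - wx²/2 = (-5)·20·16/2 - (-5)·20²/12 - (-5)·16²/2 = 20/3 kN·m
Load 2 — triangular load w₀=-10 kN/m (0→w₀ over full span):
  M_2 = 3w₀Lx/20 - w₀L²/30 - w₀x³/(6L) = 3·(-10)·20·16/20 - (-10)·20²/30 - (-10)·16³/(6·20) = -16/3 kN·m
Load 3 — applied couple M₀=11 kN·m at a=20/3 m (b=L-a=40/3):
  M_3 = R_Ax - M_A - M₀  [x>a] with R_A=11/15, M_A=0 = (11/15)·16 - 0 - 11 = 11/15 kN·m
Load 4 — point force P=17 kN at a=40/3 m (b=L-a=20/3):
  M_4 = Pa²(a+3b)(L-x)/L³ - Pa²b/L²  [x>a] = 17·(40/3)²·((40/3)+3·(20/3))·(20-16)/20³ - 17·(40/3)²·(20/3)/20² = 0 kN·m
Superposition: M = Σ M_i = 31/15 kN·m ≈ 2.066667 kN·m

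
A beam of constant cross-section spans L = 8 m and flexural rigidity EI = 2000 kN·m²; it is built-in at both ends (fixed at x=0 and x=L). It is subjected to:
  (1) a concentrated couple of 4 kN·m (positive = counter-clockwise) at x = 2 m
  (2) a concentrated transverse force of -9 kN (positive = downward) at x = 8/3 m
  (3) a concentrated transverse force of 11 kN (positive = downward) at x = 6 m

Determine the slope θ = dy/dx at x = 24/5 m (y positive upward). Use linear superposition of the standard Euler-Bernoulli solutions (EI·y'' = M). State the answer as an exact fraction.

θ(24/5) = -39/12500 rad

Load 1 — applied couple M₀=4 kN·m at a=2 m (b=L-a=6):
  θ_1 = (R_Ax²/2 - M_Ax - M₀(x-a))/EI  [x>a] with R_A=9/16, M_A=-3/4 = ((9/16)·(24/5)²/2 - (-3/4)·(24/5) - 4·((24/5)-2))/2000 = -7/12500 rad
Load 2 — point force P=-9 kN at a=8/3 m (b=L-a=16/3):
  θ_2 = Pa²(L-x)(2bL-(3b+a)(L-x))/(2L³EI)  [x>a] = (-9)·(8/3)²·(8-(24/5))·(2·(16/3)·8-(3·(16/3)+(8/3))·(8-(24/5)))/(2·8³·2000) = -8/3125 rad
Load 3 — point force P=11 kN at a=6 m (b=L-a=2):
  θ_3 = -Pb²x(2aL-(3a+b)x)/(2L³EI)  [x≤a] = -11·2²·(24/5)·(2·6·8-(3·6+2)·(24/5))/(2·8³·2000) = 0 rad
Superposition: θ = Σ θ_i = -39/12500 rad ≈ -0.003120 rad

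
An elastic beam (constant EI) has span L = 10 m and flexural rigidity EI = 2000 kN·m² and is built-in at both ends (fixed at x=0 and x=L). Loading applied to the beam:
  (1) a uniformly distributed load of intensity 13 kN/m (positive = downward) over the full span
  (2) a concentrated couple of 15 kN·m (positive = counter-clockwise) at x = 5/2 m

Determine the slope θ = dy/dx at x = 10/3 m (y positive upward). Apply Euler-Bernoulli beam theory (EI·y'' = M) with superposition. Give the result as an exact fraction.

θ(10/3) = -959/25920 rad

Load 1 — uniform load w=13 kN/m over full span:
  θ_1 = -wx(L-x)(L-2x)/(12EI) = -13·(10/3)·(10-(10/3))·(10-2·(10/3))/(12·2000) = -13/324 rad
Load 2 — applied couple M₀=15 kN·m at a=5/2 m (b=L-a=15/2):
  θ_2 = (R_Ax²/2 - M_Ax - M₀(x-a))/EI  [x>a] with R_A=27/16, M_A=-45/16 = ((27/16)·(10/3)²/2 - (-45/16)·(10/3) - 15·((10/3)-(5/2)))/2000 = 1/320 rad
Superposition: θ = Σ θ_i = -959/25920 rad ≈ -0.036998 rad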